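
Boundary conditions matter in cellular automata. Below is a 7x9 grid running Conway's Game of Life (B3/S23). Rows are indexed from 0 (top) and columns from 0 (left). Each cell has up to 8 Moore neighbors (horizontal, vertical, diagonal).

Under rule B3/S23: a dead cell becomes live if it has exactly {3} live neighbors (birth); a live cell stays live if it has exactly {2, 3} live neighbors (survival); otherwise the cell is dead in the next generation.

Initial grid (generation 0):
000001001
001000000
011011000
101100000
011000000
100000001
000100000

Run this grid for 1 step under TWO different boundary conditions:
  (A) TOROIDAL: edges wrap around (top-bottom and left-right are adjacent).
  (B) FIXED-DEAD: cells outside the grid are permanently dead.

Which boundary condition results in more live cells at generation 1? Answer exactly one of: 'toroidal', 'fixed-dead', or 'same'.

Answer: toroidal

Derivation:
Under TOROIDAL boundary, generation 1:
000000000
011111000
000010000
100010000
001100001
111000000
100000001
Population = 16

Under FIXED-DEAD boundary, generation 1:
000000000
011111000
000010000
100010000
101100000
011000000
000000000
Population = 13

Comparison: toroidal=16, fixed-dead=13 -> toroidal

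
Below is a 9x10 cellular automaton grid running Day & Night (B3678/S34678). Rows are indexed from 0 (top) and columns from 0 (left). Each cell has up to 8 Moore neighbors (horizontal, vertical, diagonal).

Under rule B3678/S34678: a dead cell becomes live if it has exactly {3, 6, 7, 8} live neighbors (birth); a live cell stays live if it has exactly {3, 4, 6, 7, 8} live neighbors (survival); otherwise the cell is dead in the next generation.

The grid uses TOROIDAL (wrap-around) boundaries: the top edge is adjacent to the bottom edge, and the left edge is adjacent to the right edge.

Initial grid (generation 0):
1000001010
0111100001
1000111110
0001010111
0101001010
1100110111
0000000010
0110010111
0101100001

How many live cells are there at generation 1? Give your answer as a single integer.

Simulating step by step:
Generation 0 (given above): 41 live cells
Generation 1: 41 live cells
1000010000
0101100001
1100011100
1010011101
0000001111
1010001111
0010110011
0011100011
0100011001
Population at generation 1: 41

Answer: 41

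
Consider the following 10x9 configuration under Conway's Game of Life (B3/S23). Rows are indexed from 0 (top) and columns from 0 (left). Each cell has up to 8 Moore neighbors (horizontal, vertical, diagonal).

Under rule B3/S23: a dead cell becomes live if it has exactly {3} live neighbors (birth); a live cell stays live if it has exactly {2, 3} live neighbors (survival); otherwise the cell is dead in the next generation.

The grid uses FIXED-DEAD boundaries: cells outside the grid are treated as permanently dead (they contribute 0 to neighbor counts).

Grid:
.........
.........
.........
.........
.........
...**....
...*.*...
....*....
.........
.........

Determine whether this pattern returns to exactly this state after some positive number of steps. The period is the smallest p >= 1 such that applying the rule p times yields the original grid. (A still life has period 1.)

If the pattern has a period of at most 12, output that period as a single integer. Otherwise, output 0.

Answer: 1

Derivation:
Simulating and comparing each generation to the original:
Gen 0 (original, given above): 5 live cells
Gen 1: 5 live cells, MATCHES original -> period = 1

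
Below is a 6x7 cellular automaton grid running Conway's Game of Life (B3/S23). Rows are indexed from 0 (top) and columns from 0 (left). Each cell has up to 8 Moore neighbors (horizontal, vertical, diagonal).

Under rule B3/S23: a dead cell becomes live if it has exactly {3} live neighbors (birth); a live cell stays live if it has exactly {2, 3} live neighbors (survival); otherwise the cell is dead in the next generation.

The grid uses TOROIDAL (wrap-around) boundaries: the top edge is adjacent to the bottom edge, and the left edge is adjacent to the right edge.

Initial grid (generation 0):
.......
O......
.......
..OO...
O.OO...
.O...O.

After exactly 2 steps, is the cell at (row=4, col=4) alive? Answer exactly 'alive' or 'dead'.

Simulating step by step:
Generation 0 (given above): 8 live cells
Generation 1: 7 live cells
.......
.......
.......
.OOO...
...OO..
.OO....
Generation 2: 7 live cells
.......
.......
..O....
..OOO..
....O..
..OO...

Cell (4,4) at generation 2: 1 -> alive

Answer: alive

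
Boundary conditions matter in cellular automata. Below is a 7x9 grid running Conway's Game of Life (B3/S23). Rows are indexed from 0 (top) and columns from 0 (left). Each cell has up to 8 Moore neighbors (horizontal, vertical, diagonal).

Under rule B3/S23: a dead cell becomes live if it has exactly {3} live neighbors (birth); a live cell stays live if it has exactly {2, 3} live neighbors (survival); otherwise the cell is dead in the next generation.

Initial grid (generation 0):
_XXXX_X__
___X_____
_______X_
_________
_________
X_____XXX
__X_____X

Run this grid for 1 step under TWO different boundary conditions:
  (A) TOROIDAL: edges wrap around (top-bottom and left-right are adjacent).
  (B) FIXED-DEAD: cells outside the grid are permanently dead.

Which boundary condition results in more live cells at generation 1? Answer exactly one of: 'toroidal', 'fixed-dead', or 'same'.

Under TOROIDAL boundary, generation 1:
_X__X____
___XX____
_________
_________
_______XX
X______XX
__X__XX_X
Population = 13

Under FIXED-DEAD boundary, generation 1:
__XXX____
___XX____
_________
_________
_______X_
_______XX
________X
Population = 9

Comparison: toroidal=13, fixed-dead=9 -> toroidal

Answer: toroidal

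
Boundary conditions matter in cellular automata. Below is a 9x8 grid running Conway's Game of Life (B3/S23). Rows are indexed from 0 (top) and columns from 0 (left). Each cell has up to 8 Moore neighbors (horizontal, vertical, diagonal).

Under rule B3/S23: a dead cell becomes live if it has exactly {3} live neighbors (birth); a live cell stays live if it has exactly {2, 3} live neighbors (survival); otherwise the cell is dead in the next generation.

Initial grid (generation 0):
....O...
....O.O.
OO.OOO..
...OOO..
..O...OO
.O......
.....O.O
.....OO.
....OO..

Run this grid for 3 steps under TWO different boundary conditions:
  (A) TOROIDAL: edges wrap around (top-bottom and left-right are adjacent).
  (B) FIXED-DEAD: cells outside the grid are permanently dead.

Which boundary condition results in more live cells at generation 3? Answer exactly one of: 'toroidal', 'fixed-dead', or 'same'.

Answer: toroidal

Derivation:
Under TOROIDAL boundary, generation 3:
..O..O..
O.OO....
.OO....O
....O...
.OO..OO.
..OO.OO.
........
.....O..
...O..O.
Population = 20

Under FIXED-DEAD boundary, generation 3:
........
........
........
..O.O.O.
..O...O.
..OO.O..
........
.....O..
.....O..
Population = 10

Comparison: toroidal=20, fixed-dead=10 -> toroidal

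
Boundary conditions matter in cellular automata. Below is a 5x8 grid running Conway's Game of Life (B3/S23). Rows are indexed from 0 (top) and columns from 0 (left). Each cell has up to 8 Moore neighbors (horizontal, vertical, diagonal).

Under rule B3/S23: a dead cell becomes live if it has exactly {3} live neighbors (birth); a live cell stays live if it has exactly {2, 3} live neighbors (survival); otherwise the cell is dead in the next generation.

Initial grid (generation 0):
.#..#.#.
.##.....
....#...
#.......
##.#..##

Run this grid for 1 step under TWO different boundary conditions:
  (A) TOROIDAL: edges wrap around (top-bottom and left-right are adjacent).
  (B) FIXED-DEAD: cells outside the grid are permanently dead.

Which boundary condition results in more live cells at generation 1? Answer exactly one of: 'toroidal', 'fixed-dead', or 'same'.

Answer: toroidal

Derivation:
Under TOROIDAL boundary, generation 1:
...#.##.
.###.#..
.#......
##......
.##..##.
Population = 14

Under FIXED-DEAD boundary, generation 1:
.##.....
.###.#..
.#......
##......
##......
Population = 11

Comparison: toroidal=14, fixed-dead=11 -> toroidal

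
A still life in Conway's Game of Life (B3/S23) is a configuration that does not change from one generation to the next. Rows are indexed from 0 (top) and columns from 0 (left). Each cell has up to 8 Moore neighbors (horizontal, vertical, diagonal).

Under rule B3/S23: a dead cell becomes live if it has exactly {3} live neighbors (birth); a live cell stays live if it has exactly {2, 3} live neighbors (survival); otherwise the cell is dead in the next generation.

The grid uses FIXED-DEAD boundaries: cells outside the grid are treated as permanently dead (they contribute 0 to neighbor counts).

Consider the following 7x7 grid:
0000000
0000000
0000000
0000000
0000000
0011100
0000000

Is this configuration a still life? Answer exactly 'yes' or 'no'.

Compute generation 1 and compare to generation 0 (given above):
Generation 1:
0000000
0000000
0000000
0000000
0001000
0001000
0001000
Cell (4,3) differs: gen0=0 vs gen1=1 -> NOT a still life.

Answer: no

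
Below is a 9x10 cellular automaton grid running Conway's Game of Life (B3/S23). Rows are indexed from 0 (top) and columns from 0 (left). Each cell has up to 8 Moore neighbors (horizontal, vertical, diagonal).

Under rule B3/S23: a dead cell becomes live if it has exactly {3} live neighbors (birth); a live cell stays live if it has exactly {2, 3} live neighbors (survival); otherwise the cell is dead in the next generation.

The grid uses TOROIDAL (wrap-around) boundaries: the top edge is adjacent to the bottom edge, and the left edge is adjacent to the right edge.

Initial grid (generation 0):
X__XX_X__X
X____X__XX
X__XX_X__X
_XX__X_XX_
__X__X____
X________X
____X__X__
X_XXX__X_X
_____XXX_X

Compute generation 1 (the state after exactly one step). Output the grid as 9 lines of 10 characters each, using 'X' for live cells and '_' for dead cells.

Answer: ____X_____
_X____XXX_
__XXX_X___
XXX__X_XXX
X_X___X_XX
__________
_X__X_____
X__XX__X_X
_XX____X__

Derivation:
Simulating step by step:
Generation 0 (given above): 35 live cells
Generation 1: 31 live cells
(generation 1 grid is the final answer)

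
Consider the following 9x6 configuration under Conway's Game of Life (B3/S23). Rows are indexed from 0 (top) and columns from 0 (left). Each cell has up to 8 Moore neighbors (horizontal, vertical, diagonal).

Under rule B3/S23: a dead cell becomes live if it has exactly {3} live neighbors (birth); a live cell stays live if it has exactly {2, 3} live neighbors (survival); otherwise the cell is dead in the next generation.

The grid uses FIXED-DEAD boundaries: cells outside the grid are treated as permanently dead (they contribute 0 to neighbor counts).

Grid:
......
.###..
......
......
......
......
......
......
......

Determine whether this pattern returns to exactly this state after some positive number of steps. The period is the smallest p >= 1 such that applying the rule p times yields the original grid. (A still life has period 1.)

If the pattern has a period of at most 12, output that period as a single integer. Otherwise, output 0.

Simulating and comparing each generation to the original:
Gen 0 (original, given above): 3 live cells
Gen 1: 3 live cells, differs from original
Gen 2: 3 live cells, MATCHES original -> period = 2

Answer: 2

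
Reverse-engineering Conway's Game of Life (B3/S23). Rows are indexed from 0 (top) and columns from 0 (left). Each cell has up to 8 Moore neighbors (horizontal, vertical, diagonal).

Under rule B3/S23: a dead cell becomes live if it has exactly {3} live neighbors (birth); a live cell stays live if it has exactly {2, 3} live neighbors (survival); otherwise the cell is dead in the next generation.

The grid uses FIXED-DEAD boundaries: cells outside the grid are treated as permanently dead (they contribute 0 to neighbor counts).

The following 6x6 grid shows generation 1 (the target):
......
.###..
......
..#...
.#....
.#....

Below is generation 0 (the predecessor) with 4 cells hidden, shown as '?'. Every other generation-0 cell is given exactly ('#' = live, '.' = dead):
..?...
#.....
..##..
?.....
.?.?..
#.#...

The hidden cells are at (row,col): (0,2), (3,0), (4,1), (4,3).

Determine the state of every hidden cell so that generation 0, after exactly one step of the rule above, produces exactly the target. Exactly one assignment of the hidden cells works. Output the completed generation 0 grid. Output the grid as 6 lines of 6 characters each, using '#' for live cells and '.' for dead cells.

Hidden generation-0 cells (in order): (0,2), (3,0), (4,1), (4,3).
A hidden cell only influences target cells in its own 3x3 neighborhood. Try each of the 2^4 = 16 assignments, step the completed generation 0 forward once under B3/S23, and compare with the target:
  (0,2)=. (3,0)=. (4,1)=. (4,3)=. -> step gives (1,1)='.' but target has '#' -> reject
  (0,2)=. (3,0)=. (4,1)=. (4,3)=# -> step gives (1,1)='.' but target has '#' -> reject
  (0,2)=. (3,0)=. (4,1)=# (4,3)=. -> step gives (1,1)='.' but target has '#' -> reject
  (0,2)=. (3,0)=. (4,1)=# (4,3)=# -> step gives (1,1)='.' but target has '#' -> reject
  (0,2)=. (3,0)=# (4,1)=. (4,3)=. -> step gives (1,1)='.' but target has '#' -> reject
  (0,2)=. (3,0)=# (4,1)=. (4,3)=# -> step gives (1,1)='.' but target has '#' -> reject
  (0,2)=. (3,0)=# (4,1)=# (4,3)=. -> step gives (1,1)='.' but target has '#' -> reject
  (0,2)=. (3,0)=# (4,1)=# (4,3)=# -> step gives (1,1)='.' but target has '#' -> reject
  (0,2)=# (3,0)=. (4,1)=. (4,3)=. -> step gives (3,2)='.' but target has '#' -> reject
  (0,2)=# (3,0)=. (4,1)=. (4,3)=# -> step gives (3,3)='#' but target has '.' -> reject
  (0,2)=# (3,0)=. (4,1)=# (4,3)=. -> step reproduces the target at every cell -> ACCEPT
  (0,2)=# (3,0)=. (4,1)=# (4,3)=# -> step gives (3,2)='.' but target has '#' -> reject
  (0,2)=# (3,0)=# (4,1)=. (4,3)=. -> step gives (2,1)='#' but target has '.' -> reject
  (0,2)=# (3,0)=# (4,1)=. (4,3)=# -> step gives (2,1)='#' but target has '.' -> reject
  (0,2)=# (3,0)=# (4,1)=# (4,3)=. -> step gives (2,1)='#' but target has '.' -> reject
  (0,2)=# (3,0)=# (4,1)=# (4,3)=# -> step gives (2,1)='#' but target has '.' -> reject
Unique solution: (0,2)=live, (3,0)=dead, (4,1)=live, (4,3)=dead.
Check: live-neighbor counts of every cell in the completed generation 0:
120100
033310
121110
123210
222100
131100
Applying B3/S23 to generation 0 with these counts gives:
......
.###..
......
..#...
.#....
.#....
which matches the target exactly.

Answer: ..#...
#.....
..##..
......
.#....
#.#...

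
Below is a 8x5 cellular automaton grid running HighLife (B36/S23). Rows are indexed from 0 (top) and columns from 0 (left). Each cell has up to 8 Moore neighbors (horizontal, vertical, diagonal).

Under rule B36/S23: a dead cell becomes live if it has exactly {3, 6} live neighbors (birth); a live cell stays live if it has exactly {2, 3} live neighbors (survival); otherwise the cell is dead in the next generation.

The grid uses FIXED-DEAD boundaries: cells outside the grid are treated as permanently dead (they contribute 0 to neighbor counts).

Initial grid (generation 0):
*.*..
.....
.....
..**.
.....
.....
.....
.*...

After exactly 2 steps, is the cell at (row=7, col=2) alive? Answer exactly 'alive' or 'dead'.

Simulating step by step:
Generation 0 (given above): 5 live cells
Generation 1: 0 live cells
.....
.....
.....
.....
.....
.....
.....
.....
Generation 2: 0 live cells
.....
.....
.....
.....
.....
.....
.....
.....

Cell (7,2) at generation 2: 0 -> dead

Answer: dead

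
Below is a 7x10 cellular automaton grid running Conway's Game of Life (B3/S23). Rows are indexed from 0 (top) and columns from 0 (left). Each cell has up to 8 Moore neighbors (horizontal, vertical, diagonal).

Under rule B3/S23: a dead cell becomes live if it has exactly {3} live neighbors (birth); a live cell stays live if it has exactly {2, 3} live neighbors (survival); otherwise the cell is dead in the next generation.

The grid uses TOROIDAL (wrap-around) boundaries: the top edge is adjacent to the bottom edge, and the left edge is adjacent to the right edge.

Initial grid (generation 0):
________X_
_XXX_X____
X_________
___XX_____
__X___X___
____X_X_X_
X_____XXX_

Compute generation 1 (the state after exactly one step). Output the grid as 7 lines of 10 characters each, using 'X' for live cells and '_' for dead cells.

Simulating step by step:
Generation 0 (given above): 17 live cells
Generation 1: 17 live cells
(generation 1 grid is the final answer)

Answer: _XX___X_XX
_XX_______
_X________
___X______
____X__X__
______X_XX
_____XX_X_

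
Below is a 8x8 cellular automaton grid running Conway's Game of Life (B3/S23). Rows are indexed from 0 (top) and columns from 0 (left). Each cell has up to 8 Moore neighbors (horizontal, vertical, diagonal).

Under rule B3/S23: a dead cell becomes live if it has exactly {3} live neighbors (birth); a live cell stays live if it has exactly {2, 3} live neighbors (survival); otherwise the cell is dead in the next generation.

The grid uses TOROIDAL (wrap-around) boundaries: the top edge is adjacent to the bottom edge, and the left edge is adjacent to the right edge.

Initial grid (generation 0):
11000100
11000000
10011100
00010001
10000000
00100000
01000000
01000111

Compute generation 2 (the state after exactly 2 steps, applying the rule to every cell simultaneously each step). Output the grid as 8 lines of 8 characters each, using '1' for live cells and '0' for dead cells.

Answer: 10111101
00000101
00001000
00011001
10000000
11100000
00000110
00010101

Derivation:
Simulating step by step:
Generation 0 (given above): 18 live cells
Generation 1: 24 live cells
00100100
00100101
11111001
10010001
00000000
01000000
11100010
01100111
Generation 2: 21 live cells
(generation 2 grid is the final answer)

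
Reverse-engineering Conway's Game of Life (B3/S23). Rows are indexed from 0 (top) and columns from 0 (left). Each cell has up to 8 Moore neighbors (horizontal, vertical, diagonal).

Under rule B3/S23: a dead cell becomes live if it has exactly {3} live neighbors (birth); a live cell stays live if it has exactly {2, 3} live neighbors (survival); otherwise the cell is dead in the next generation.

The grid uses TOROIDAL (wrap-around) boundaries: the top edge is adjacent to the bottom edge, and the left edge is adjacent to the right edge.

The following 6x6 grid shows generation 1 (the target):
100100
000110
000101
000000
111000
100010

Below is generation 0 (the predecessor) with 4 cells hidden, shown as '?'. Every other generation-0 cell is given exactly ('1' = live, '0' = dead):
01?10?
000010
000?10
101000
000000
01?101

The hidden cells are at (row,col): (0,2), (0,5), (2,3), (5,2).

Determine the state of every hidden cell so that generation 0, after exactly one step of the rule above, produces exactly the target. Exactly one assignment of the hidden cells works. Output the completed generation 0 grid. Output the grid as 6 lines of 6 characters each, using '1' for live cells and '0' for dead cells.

Hidden generation-0 cells (in order): (0,2), (0,5), (2,3), (5,2).
A hidden cell only influences target cells in its own 3x3 neighborhood. Try each of the 2^4 = 16 assignments, step the completed generation 0 forward once under B3/S23, and compare with the target:
  (0,2)=0 (0,5)=0 (2,3)=0 (5,2)=0 -> step reproduces the target at every cell -> ACCEPT
  (0,2)=0 (0,5)=0 (2,3)=0 (5,2)=1 -> step gives (0,1)='1' but target has '0' -> reject
  (0,2)=0 (0,5)=0 (2,3)=1 (5,2)=0 -> step gives (1,2)='1' but target has '0' -> reject
  (0,2)=0 (0,5)=0 (2,3)=1 (5,2)=1 -> step gives (0,1)='1' but target has '0' -> reject
  (0,2)=0 (0,5)=1 (2,3)=0 (5,2)=0 -> step gives (0,0)='0' but target has '1' -> reject
  (0,2)=0 (0,5)=1 (2,3)=0 (5,2)=1 -> step gives (0,0)='0' but target has '1' -> reject
  (0,2)=0 (0,5)=1 (2,3)=1 (5,2)=0 -> step gives (0,0)='0' but target has '1' -> reject
  (0,2)=0 (0,5)=1 (2,3)=1 (5,2)=1 -> step gives (0,0)='0' but target has '1' -> reject
  (0,2)=1 (0,5)=0 (2,3)=0 (5,2)=0 -> step gives (0,1)='1' but target has '0' -> reject
  (0,2)=1 (0,5)=0 (2,3)=0 (5,2)=1 -> step gives (0,1)='1' but target has '0' -> reject
  (0,2)=1 (0,5)=0 (2,3)=1 (5,2)=0 -> step gives (0,1)='1' but target has '0' -> reject
  (0,2)=1 (0,5)=0 (2,3)=1 (5,2)=1 -> step gives (0,1)='1' but target has '0' -> reject
  (0,2)=1 (0,5)=1 (2,3)=0 (5,2)=0 -> step gives (0,0)='0' but target has '1' -> reject
  (0,2)=1 (0,5)=1 (2,3)=0 (5,2)=1 -> step gives (0,0)='0' but target has '1' -> reject
  (0,2)=1 (0,5)=1 (2,3)=1 (5,2)=0 -> step gives (0,0)='0' but target has '1' -> reject
  (0,2)=1 (0,5)=1 (2,3)=1 (5,2)=1 -> step gives (0,0)='0' but target has '1' -> reject
Unique solution: (0,2)=dead, (0,5)=dead, (2,3)=dead, (5,2)=dead.
Check: live-neighbor counts of every cell in the completed generation 0:
314242
112322
121313
020212
333222
314130
Applying B3/S23 to generation 0 with these counts gives:
100100
000110
000101
000000
111000
100010
which matches the target exactly.

Answer: 010100
000010
000010
101000
000000
010101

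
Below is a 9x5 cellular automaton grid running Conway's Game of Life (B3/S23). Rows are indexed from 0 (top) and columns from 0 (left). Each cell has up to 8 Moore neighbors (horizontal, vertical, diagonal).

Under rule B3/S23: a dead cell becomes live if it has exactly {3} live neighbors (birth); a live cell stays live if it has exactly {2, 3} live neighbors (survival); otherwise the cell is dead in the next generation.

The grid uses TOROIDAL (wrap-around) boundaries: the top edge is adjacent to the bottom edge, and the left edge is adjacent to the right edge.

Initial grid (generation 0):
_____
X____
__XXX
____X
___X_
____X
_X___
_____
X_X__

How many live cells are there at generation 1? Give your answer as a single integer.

Answer: 11

Derivation:
Simulating step by step:
Generation 0 (given above): 10 live cells
Generation 1: 11 live cells
_X___
___XX
X__XX
__X_X
___XX
_____
_____
_X___
_____
Population at generation 1: 11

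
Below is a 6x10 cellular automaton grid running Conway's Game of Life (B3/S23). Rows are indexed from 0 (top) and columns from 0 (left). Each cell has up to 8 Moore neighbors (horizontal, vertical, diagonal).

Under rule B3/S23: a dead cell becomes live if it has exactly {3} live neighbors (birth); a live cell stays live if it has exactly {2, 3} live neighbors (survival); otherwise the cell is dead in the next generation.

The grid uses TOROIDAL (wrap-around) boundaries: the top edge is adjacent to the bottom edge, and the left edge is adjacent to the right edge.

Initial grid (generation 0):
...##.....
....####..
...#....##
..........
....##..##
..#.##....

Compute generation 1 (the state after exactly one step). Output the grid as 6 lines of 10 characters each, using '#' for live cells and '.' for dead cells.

Simulating step by step:
Generation 0 (given above): 16 live cells
Generation 1: 13 live cells
(generation 1 grid is the final answer)

Answer: ..........
.....####.
....#####.
....#.....
...###....
..........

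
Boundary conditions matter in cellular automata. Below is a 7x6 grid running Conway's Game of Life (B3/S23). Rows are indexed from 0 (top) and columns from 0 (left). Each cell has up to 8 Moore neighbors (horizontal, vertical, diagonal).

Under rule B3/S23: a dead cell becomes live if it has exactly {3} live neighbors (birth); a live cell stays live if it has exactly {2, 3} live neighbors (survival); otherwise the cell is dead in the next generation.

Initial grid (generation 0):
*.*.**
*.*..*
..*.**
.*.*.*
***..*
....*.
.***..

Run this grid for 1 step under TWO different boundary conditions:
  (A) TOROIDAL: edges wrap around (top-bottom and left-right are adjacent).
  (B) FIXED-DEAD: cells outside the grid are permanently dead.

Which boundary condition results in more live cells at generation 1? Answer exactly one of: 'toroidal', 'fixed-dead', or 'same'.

Answer: fixed-dead

Derivation:
Under TOROIDAL boundary, generation 1:
....*.
..*...
..*...
...*..
.***.*
....**
***...
Population = 13

Under FIXED-DEAD boundary, generation 1:
...***
..*...
..*..*
*..*.*
****.*
*...*.
..**..
Population = 18

Comparison: toroidal=13, fixed-dead=18 -> fixed-dead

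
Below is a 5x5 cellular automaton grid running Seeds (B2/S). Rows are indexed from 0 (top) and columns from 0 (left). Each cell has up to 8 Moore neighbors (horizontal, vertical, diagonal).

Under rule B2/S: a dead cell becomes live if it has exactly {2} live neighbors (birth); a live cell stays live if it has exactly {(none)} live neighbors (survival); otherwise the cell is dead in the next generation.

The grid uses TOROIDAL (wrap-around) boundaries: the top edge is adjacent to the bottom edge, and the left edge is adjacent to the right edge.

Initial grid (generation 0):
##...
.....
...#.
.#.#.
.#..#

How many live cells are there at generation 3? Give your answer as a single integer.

Simulating step by step:
Generation 0 (given above): 7 live cells
Generation 1: 8 live cells
..#.#
###.#
....#
.....
...#.
Generation 2: 5 live cells
.....
.....
..#..
...##
..#.#
Generation 3: 5 live cells
...#.
.....
....#
##...
#....
Population at generation 3: 5

Answer: 5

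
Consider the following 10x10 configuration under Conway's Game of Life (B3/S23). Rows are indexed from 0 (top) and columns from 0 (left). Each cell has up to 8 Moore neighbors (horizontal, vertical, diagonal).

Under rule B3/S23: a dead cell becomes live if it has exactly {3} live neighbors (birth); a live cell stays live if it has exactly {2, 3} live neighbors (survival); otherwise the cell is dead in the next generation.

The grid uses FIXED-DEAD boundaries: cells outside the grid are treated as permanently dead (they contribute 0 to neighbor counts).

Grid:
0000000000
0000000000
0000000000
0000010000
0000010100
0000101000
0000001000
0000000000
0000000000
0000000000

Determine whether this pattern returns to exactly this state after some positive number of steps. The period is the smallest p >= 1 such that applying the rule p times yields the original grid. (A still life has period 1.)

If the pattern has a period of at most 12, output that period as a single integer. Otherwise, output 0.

Answer: 2

Derivation:
Simulating and comparing each generation to the original:
Gen 0 (original, given above): 6 live cells
Gen 1: 6 live cells, differs from original
Gen 2: 6 live cells, MATCHES original -> period = 2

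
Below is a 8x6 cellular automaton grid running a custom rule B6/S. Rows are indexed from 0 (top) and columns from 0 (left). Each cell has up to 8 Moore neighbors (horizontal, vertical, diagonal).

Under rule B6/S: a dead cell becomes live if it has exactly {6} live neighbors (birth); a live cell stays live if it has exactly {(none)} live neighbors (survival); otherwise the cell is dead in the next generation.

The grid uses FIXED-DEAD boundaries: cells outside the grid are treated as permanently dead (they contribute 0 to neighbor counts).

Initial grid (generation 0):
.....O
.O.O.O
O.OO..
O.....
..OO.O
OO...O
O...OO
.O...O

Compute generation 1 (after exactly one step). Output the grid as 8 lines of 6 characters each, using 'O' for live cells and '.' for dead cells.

Answer: ......
......
......
......
......
......
......
......

Derivation:
Simulating step by step:
Generation 0 (given above): 19 live cells
Generation 1: 0 live cells
(generation 1 grid is the final answer)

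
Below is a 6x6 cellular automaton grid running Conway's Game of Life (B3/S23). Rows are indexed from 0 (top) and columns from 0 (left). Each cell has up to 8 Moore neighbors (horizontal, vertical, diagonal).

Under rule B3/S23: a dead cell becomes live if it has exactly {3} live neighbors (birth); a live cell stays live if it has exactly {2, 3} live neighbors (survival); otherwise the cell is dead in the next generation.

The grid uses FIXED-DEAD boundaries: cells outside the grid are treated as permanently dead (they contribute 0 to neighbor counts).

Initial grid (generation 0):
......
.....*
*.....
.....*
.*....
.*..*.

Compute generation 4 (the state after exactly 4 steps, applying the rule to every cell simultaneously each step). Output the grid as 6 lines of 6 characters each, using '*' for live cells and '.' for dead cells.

Answer: ......
......
......
......
......
......

Derivation:
Simulating step by step:
Generation 0 (given above): 6 live cells
Generation 1: 0 live cells
......
......
......
......
......
......
Generation 2: 0 live cells
......
......
......
......
......
......
Generation 3: 0 live cells
......
......
......
......
......
......
Generation 4: 0 live cells
(generation 4 grid is the final answer)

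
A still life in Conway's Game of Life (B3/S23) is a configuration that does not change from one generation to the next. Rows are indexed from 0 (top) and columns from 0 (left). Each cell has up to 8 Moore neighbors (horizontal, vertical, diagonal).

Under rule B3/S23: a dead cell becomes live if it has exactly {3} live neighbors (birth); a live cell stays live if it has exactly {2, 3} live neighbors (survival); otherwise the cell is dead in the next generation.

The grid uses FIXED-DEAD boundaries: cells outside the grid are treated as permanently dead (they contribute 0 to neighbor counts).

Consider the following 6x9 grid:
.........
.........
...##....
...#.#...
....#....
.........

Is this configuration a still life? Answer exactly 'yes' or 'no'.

Compute generation 1 and compare to generation 0 (given above):
Generation 1:
.........
.........
...##....
...#.#...
....#....
.........
The grids are IDENTICAL -> still life.

Answer: yes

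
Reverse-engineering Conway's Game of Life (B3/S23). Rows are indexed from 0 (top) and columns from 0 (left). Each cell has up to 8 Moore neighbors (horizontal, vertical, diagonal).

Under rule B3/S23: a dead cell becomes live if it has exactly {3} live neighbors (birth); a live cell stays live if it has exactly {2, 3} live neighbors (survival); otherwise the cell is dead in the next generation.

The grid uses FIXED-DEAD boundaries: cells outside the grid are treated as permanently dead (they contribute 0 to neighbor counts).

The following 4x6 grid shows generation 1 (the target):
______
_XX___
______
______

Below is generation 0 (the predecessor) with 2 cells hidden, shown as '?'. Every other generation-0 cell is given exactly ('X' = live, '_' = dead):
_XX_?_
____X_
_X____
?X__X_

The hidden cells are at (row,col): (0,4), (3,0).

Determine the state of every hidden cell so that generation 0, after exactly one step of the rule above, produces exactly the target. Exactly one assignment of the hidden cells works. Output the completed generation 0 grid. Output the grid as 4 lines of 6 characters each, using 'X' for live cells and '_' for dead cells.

Answer: _XX___
____X_
_X____
_X__X_

Derivation:
Hidden generation-0 cells (in order): (0,4), (3,0).
A hidden cell only influences target cells in its own 3x3 neighborhood. Try each of the 2^2 = 4 assignments, step the completed generation 0 forward once under B3/S23, and compare with the target:
  (0,4)=_ (3,0)=_ -> step reproduces the target at every cell -> ACCEPT
  (0,4)=_ (3,0)=X -> step gives (2,0)='X' but target has '_' -> reject
  (0,4)=X (3,0)=_ -> step gives (0,3)='X' but target has '_' -> reject
  (0,4)=X (3,0)=X -> step gives (0,3)='X' but target has '_' -> reject
Unique solution: (0,4)=dead, (3,0)=dead.
Check: live-neighbor counts of every cell in the completed generation 0:
111211
233201
212222
212101
Applying B3/S23 to generation 0 with these counts gives:
______
_XX___
______
______
which matches the target exactly.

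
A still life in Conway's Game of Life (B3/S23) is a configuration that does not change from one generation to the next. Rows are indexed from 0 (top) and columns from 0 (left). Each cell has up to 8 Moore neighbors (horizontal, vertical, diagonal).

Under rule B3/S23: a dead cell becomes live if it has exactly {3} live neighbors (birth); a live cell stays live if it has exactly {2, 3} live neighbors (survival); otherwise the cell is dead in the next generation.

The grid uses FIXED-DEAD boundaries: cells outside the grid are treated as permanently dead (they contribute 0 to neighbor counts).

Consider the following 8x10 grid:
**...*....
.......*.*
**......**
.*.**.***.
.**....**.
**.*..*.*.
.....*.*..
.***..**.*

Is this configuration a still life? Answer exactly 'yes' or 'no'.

Compute generation 1 and compare to generation 0 (given above):
Generation 1:
..........
.........*
***...*..*
...*..*...
....**...*
**....*.*.
*..***....
..*...***.
Cell (0,0) differs: gen0=1 vs gen1=0 -> NOT a still life.

Answer: no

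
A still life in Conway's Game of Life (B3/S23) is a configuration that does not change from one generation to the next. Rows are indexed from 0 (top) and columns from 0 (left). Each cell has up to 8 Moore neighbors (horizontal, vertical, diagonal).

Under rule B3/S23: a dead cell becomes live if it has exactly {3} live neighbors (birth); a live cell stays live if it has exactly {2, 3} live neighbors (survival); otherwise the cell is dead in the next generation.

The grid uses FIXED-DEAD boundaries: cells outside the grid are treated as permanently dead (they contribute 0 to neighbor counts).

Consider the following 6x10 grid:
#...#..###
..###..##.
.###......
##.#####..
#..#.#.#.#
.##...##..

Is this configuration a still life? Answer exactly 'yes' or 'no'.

Compute generation 1 and compare to generation 0 (given above):
Generation 1:
....#..#.#
....#..#.#
#.......#.
#....#.##.
#..#......
.##...###.
Cell (0,0) differs: gen0=1 vs gen1=0 -> NOT a still life.

Answer: no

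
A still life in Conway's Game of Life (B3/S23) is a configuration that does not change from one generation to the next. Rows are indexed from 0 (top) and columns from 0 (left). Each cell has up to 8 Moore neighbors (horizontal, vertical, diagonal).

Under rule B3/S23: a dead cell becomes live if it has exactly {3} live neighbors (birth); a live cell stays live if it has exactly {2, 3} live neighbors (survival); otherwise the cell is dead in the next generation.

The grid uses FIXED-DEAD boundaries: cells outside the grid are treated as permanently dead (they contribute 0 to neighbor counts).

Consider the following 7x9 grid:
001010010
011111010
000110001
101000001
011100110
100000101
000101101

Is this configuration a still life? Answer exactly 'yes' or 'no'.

Answer: no

Derivation:
Compute generation 1 and compare to generation 0 (given above):
Generation 1:
011011100
010001111
000001011
000010001
101100101
010110001
000001100
Cell (0,1) differs: gen0=0 vs gen1=1 -> NOT a still life.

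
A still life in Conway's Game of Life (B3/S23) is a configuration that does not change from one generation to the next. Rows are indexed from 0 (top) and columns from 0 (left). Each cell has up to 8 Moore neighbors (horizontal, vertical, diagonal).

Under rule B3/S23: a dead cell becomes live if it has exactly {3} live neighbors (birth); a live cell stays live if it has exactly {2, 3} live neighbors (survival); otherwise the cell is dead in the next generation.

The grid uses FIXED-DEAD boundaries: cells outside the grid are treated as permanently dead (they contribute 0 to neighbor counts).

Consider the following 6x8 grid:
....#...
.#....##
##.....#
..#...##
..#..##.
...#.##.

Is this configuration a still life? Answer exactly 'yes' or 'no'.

Compute generation 1 and compare to generation 0 (given above):
Generation 1:
........
##....##
###.....
..#..#.#
..###...
....###.
Cell (0,4) differs: gen0=1 vs gen1=0 -> NOT a still life.

Answer: no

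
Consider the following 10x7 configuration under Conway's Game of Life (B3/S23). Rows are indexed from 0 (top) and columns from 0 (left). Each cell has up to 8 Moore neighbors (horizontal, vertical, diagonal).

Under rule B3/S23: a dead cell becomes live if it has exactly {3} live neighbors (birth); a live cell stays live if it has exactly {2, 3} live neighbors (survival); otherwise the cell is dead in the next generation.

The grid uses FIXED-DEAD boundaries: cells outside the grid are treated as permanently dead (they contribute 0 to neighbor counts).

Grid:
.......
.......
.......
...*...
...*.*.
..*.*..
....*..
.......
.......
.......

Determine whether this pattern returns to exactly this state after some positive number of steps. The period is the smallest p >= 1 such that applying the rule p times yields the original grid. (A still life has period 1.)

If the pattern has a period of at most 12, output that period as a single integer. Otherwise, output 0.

Simulating and comparing each generation to the original:
Gen 0 (original, given above): 6 live cells
Gen 1: 6 live cells, differs from original
Gen 2: 6 live cells, MATCHES original -> period = 2

Answer: 2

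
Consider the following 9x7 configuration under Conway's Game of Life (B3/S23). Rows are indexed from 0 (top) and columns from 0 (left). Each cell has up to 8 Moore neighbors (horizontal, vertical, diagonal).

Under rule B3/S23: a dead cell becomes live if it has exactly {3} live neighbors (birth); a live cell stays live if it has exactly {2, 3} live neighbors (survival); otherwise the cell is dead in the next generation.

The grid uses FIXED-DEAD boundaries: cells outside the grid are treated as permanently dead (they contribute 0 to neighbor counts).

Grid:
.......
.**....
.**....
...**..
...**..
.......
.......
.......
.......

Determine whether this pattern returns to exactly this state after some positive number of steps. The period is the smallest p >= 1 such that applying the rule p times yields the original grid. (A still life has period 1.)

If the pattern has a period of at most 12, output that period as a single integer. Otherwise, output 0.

Simulating and comparing each generation to the original:
Gen 0 (original, given above): 8 live cells
Gen 1: 6 live cells, differs from original
Gen 2: 8 live cells, MATCHES original -> period = 2

Answer: 2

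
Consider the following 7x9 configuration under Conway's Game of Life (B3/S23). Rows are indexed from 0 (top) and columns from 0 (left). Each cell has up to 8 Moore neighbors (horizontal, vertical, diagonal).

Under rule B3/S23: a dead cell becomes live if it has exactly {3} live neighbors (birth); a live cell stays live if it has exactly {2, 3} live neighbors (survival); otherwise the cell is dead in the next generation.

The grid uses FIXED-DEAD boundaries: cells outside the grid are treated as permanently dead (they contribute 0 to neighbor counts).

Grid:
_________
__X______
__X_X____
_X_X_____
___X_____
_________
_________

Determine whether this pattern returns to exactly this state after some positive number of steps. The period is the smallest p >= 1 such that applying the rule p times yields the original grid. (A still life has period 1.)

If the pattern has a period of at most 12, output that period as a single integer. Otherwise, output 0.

Answer: 2

Derivation:
Simulating and comparing each generation to the original:
Gen 0 (original, given above): 6 live cells
Gen 1: 6 live cells, differs from original
Gen 2: 6 live cells, MATCHES original -> period = 2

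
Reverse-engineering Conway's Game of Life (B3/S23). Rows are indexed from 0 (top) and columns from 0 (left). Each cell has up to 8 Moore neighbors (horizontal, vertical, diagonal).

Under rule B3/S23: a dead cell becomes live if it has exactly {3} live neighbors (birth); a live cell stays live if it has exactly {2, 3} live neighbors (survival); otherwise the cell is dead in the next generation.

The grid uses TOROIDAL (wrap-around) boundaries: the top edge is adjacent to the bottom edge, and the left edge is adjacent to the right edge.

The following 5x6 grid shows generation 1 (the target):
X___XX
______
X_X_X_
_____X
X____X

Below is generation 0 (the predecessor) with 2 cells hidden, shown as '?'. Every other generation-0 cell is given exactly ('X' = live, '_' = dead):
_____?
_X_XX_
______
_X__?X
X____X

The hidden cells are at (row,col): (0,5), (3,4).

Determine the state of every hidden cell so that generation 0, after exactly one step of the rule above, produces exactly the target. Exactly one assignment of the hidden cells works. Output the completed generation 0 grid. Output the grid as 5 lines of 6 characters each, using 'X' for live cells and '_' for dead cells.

Hidden generation-0 cells (in order): (0,5), (3,4).
A hidden cell only influences target cells in its own 3x3 neighborhood. Try each of the 2^2 = 4 assignments, step the completed generation 0 forward once under B3/S23, and compare with the target:
  (0,5)=_ (3,4)=_ -> step reproduces the target at every cell -> ACCEPT
  (0,5)=_ (3,4)=X -> step gives (2,3)='X' but target has '_' -> reject
  (0,5)=X (3,4)=_ -> step gives (0,0)='_' but target has 'X' -> reject
  (0,5)=X (3,4)=X -> step gives (0,0)='_' but target has 'X' -> reject
Unique solution: (0,5)=dead, (3,4)=dead.
Check: live-neighbor counts of every cell in the completed generation 0:
322233
102111
323232
411022
321022
Applying B3/S23 to generation 0 with these counts gives:
X___XX
______
X_X_X_
_____X
X____X
which matches the target exactly.

Answer: ______
_X_XX_
______
_X___X
X____X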